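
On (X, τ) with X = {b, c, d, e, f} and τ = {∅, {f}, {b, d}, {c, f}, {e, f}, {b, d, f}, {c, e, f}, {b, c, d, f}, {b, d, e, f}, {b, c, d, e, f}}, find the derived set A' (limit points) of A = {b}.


A' = {d}

For each x ∈ X, list the open sets U ∈ τ with x ∈ U, then check whether U ∩ (A ∖ {x}) ≠ ∅ for every such U.
  x = b: open {b, d} ∋ x has {b, d} ∩ (A ∖ {b}) = ∅, so x is NOT a limit point.
  x = c: open {c, f} ∋ x has {c, f} ∩ (A ∖ {c}) = ∅, so x is NOT a limit point.
  x = d: opens ∋ x are {b, d}, {b, d, f}, {b, c, d, f}, {b, d, e, f}, {b, c, d, e, f}; each meets A ∖ {d}, so x IS a limit point.
  x = e: open {e, f} ∋ x has {e, f} ∩ (A ∖ {e}) = ∅, so x is NOT a limit point.
  x = f: open {f} ∋ x has {f} ∩ (A ∖ {f}) = ∅, so x is NOT a limit point.
Collecting: A' = {d}.


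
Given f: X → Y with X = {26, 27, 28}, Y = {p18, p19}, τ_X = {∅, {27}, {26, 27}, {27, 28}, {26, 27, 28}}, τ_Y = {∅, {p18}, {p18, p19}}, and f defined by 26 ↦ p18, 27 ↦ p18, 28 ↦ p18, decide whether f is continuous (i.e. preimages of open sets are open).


f IS continuous.

Compute f^{-1}(U) for each U ∈ τ_Y:
  U = ∅: f^{-1}(U) = ∅ ∈ τ_X ✓.
  U = {p18}: f^{-1}(U) = {26, 27, 28} ∈ τ_X ✓.
  U = {p18, p19}: f^{-1}(U) = {26, 27, 28} ∈ τ_X ✓.
Every preimage lies in τ_X, so f IS continuous.


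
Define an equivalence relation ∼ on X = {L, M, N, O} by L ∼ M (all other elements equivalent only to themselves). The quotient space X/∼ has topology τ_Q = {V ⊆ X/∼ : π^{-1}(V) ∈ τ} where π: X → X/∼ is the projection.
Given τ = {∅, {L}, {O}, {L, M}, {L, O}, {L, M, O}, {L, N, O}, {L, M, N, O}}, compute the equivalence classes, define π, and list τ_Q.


X/∼ = {[L=M], [N], [O]}; |τ_Q| = 5.

Equivalence classes: [L=M], [N], [O].
Quotient map π: X → X/∼ sends L ↦ [L=M], M ↦ [L=M], N ↦ [N], O ↦ [O].
For each subset V ⊆ X/∼, compute π^{-1}(V) ⊆ X and check whether π^{-1}(V) ∈ τ. V is open in τ_Q iff π^{-1}(V) ∈ τ.
  V = {}: π^{-1}(V) = ∅ ∈ τ ✓.
  V = {[L=M]}: π^{-1}(V) = {L, M} ∈ τ ✓.
  V = {[N]}: π^{-1}(V) = {N} ∉ τ ✗.
  V = {[L=M], [N]}: π^{-1}(V) = {L, M, N} ∉ τ ✗.
  V = {[O]}: π^{-1}(V) = {O} ∈ τ ✓.
  V = {[L=M], [O]}: π^{-1}(V) = {L, M, O} ∈ τ ✓.
  V = {[N], [O]}: π^{-1}(V) = {N, O} ∉ τ ✗.
  V = {[L=M], [N], [O]}: π^{-1}(V) = {L, M, N, O} ∈ τ ✓.
Open sets in the quotient: τ_Q = {{}, {[L=M]}, {[O]}, {[L=M], [O]}, {[L=M], [N], [O]}} (5 elements).


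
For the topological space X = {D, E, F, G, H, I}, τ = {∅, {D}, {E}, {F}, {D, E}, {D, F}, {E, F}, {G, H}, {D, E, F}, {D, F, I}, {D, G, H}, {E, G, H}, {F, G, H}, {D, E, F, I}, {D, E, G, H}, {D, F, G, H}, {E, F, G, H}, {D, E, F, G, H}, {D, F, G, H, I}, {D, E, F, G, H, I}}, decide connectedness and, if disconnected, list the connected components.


(X, τ) is disconnected; components = [{E}, {G, H}, {D, F, I}].

Find clopen sets (U ∈ τ with X ∖ U ∈ τ):
  U = ∅, X ∖ U = {D, E, F, G, H, I} — both open, so U is clopen.
  U = {E}, X ∖ U = {D, F, G, H, I} — both open, so U is clopen.
  U = {G, H}, X ∖ U = {D, E, F, I} — both open, so U is clopen.
  U = {D, F, I}, X ∖ U = {E, G, H} — both open, so U is clopen.
  U = {E, G, H}, X ∖ U = {D, F, I} — both open, so U is clopen.
  U = {D, E, F, I}, X ∖ U = {G, H} — both open, so U is clopen.
  U = {D, F, G, H, I}, X ∖ U = {E} — both open, so U is clopen.
  U = {D, E, F, G, H, I}, X ∖ U = ∅ — both open, so U is clopen.
Nontrivial clopen(s) exist: e.g. {D, F, G, H, I}. So (X, τ) is disconnected.
Compute connected components by grouping points that agree on all clopens:
  component: {E}
  component: {G, H}
  component: {D, F, I}


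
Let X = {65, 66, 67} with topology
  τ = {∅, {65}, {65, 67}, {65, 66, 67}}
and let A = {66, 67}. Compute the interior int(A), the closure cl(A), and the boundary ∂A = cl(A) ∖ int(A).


int(A) = ∅, cl(A) = {66, 67}, ∂A = {66, 67}.

Closed sets in (X, τ) are complements of opens:
  closed(X, τ) = {∅, {66}, {66, 67}, {65, 66, 67}}.
int(A) = ⋃ {U ∈ τ : U ⊆ A}. Opens contained in A: ∅.
Taking the union of these: int(A) = ∅.
cl(A) = ⋂ {C closed : A ⊆ C}. Closed sets containing A: {66, 67}, {65, 66, 67}.
Intersecting these: cl(A) = {66, 67}.
∂A = cl(A) ∖ int(A) = {66, 67} ∖ ∅ = {66, 67}.


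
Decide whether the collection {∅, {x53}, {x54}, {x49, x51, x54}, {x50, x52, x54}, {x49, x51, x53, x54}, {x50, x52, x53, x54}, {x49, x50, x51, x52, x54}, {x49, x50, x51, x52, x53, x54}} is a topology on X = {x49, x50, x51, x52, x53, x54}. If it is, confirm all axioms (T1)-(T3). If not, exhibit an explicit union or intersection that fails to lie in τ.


τ is NOT a topology on X.

Axiom (T1): ∅ ∈ τ? Yes; X ∈ τ? Yes.
Axiom (T2/T3): check pairwise unions and intersections of members of τ.
Counterexample for (T2): {x53} ∪ {x54} = {x53, x54} ∉ τ. Therefore τ is NOT a topology.


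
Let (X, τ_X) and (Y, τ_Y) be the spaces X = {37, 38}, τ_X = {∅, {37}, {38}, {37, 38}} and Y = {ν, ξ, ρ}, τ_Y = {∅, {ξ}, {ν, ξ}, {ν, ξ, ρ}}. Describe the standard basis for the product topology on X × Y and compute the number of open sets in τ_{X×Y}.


Basis B = {∅ × ∅, {37} × {ξ}, {38} × {ξ}, {37} × {ν, ξ}, {37, 38} × {ξ}, {38} × {ν, ξ}, {37} × {ν, ξ, ρ}, {38} × {ν, ξ, ρ}, {37, 38} × {ν, ξ}, {37, 38} × {ν, ξ, ρ}}; |τ_{X×Y}| = 16.

Enumerate products U × V with U ∈ τ_X, V ∈ τ_Y (deduplicated):
  ∅ × ∅ = {} (∅)
  {37} × {ξ} = {(37,ξ)}
  {38} × {ξ} = {(38,ξ)}
  {37} × {ν, ξ} = {(37,ν), (37,ξ)}
  {37, 38} × {ξ} = {(37,ξ), (38,ξ)}
  {38} × {ν, ξ} = {(38,ν), (38,ξ)}
  {37} × {ν, ξ, ρ} = {(37,ν), (37,ξ), (37,ρ)}
  {38} × {ν, ξ, ρ} = {(38,ν), (38,ξ), (38,ρ)}
  {37, 38} × {ν, ξ} = {(37,ν), (37,ξ), (38,ν), (38,ξ)}
  {37, 38} × {ν, ξ, ρ} = {(37,ν), (37,ξ), (37,ρ), (38,ν), (38,ξ), (38,ρ)}
These 10 distinct sets form the basis B.
Close under arbitrary unions to get τ_{X×Y}; counting gives |τ_{X×Y}| = 16.


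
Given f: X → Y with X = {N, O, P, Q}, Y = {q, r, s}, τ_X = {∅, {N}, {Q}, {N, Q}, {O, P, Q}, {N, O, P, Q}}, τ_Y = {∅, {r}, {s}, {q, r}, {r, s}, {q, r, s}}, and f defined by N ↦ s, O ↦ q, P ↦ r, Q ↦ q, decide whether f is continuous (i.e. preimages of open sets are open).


f is NOT continuous.

Compute f^{-1}(U) for each U ∈ τ_Y:
  U = ∅: f^{-1}(U) = ∅ ∈ τ_X ✓.
  U = {r}: f^{-1}(U) = {P} ∉ τ_X ✗.
  U = {s}: f^{-1}(U) = {N} ∈ τ_X ✓.
  U = {q, r}: f^{-1}(U) = {O, P, Q} ∈ τ_X ✓.
  U = {r, s}: f^{-1}(U) = {N, P} ∉ τ_X ✗.
  U = {q, r, s}: f^{-1}(U) = {N, O, P, Q} ∈ τ_X ✓.
Found U = {r} with f^{-1}(U) = {P} not in τ_X. Therefore f is NOT continuous.


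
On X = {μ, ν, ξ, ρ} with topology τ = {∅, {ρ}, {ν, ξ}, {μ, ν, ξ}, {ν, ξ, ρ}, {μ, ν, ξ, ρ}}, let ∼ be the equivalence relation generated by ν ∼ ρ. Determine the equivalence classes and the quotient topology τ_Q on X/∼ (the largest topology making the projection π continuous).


X/∼ = {[μ], [ν=ρ], [ξ]}; |τ_Q| = 3.

Equivalence classes: [μ], [ν=ρ], [ξ].
Quotient map π: X → X/∼ sends μ ↦ [μ], ν ↦ [ν=ρ], ξ ↦ [ξ], ρ ↦ [ν=ρ].
For each subset V ⊆ X/∼, compute π^{-1}(V) ⊆ X and check whether π^{-1}(V) ∈ τ. V is open in τ_Q iff π^{-1}(V) ∈ τ.
  V = {}: π^{-1}(V) = ∅ ∈ τ ✓.
  V = {[μ]}: π^{-1}(V) = {μ} ∉ τ ✗.
  V = {[ν=ρ]}: π^{-1}(V) = {ν, ρ} ∉ τ ✗.
  V = {[μ], [ν=ρ]}: π^{-1}(V) = {μ, ν, ρ} ∉ τ ✗.
  V = {[ξ]}: π^{-1}(V) = {ξ} ∉ τ ✗.
  V = {[μ], [ξ]}: π^{-1}(V) = {μ, ξ} ∉ τ ✗.
  V = {[ν=ρ], [ξ]}: π^{-1}(V) = {ν, ξ, ρ} ∈ τ ✓.
  V = {[μ], [ν=ρ], [ξ]}: π^{-1}(V) = {μ, ν, ξ, ρ} ∈ τ ✓.
Open sets in the quotient: τ_Q = {{}, {[ν=ρ], [ξ]}, {[μ], [ν=ρ], [ξ]}} (3 elements).


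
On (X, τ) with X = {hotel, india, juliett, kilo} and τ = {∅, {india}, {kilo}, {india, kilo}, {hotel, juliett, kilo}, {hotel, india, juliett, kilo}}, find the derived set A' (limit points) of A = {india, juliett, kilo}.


A' = {hotel, juliett}

For each x ∈ X, list the open sets U ∈ τ with x ∈ U, then check whether U ∩ (A ∖ {x}) ≠ ∅ for every such U.
  x = hotel: opens ∋ x are {hotel, juliett, kilo}, {hotel, india, juliett, kilo}; each meets A ∖ {hotel}, so x IS a limit point.
  x = india: open {india} ∋ x has {india} ∩ (A ∖ {india}) = ∅, so x is NOT a limit point.
  x = juliett: opens ∋ x are {hotel, juliett, kilo}, {hotel, india, juliett, kilo}; each meets A ∖ {juliett}, so x IS a limit point.
  x = kilo: open {kilo} ∋ x has {kilo} ∩ (A ∖ {kilo}) = ∅, so x is NOT a limit point.
Collecting: A' = {hotel, juliett}.


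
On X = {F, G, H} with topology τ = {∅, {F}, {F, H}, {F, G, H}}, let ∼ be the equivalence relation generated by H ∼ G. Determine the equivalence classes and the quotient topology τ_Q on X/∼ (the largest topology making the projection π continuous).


X/∼ = {[F], [G=H]}; |τ_Q| = 3.

Equivalence classes: [F], [G=H].
Quotient map π: X → X/∼ sends F ↦ [F], G ↦ [G=H], H ↦ [G=H].
For each subset V ⊆ X/∼, compute π^{-1}(V) ⊆ X and check whether π^{-1}(V) ∈ τ. V is open in τ_Q iff π^{-1}(V) ∈ τ.
  V = {}: π^{-1}(V) = ∅ ∈ τ ✓.
  V = {[F]}: π^{-1}(V) = {F} ∈ τ ✓.
  V = {[G=H]}: π^{-1}(V) = {G, H} ∉ τ ✗.
  V = {[F], [G=H]}: π^{-1}(V) = {F, G, H} ∈ τ ✓.
Open sets in the quotient: τ_Q = {{}, {[F]}, {[F], [G=H]}} (3 elements).


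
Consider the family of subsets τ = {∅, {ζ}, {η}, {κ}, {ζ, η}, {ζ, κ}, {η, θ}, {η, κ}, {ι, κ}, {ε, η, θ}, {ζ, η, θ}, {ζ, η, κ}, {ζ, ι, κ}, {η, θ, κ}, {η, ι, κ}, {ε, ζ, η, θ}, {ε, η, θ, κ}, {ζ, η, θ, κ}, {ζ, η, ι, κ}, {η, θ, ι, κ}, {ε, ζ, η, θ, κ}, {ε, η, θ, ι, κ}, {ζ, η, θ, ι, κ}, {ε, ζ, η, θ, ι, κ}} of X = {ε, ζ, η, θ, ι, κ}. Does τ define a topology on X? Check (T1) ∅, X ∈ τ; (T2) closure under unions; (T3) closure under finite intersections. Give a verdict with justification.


τ IS a topology on X.

Axiom (T1): ∅ ∈ τ? Yes; X ∈ τ? Yes.
Axiom (T2/T3): check pairwise unions and intersections of members of τ.
All pairwise intersections and unions checked — each lies in τ. Therefore τ satisfies (T1), (T2), (T3): it IS a topology on X.


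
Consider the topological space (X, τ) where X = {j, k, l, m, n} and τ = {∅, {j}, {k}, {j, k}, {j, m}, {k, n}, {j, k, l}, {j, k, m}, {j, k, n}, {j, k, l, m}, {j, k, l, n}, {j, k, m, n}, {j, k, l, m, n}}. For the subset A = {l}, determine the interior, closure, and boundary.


int(A) = ∅, cl(A) = {l}, ∂A = {l}.

Closed sets in (X, τ) are complements of opens:
  closed(X, τ) = {∅, {l}, {m}, {n}, {l, m}, {l, n}, {m, n}, {j, l, m}, {k, l, n}, {l, m, n}, {j, l, m, n}, {k, l, m, n}, {j, k, l, m, n}}.
int(A) = ⋃ {U ∈ τ : U ⊆ A}. Opens contained in A: ∅.
Taking the union of these: int(A) = ∅.
cl(A) = ⋂ {C closed : A ⊆ C}. Closed sets containing A: {l}, {l, m}, {l, n}, {j, l, m}, {k, l, n}, {l, m, n}, {j, l, m, n}, {k, l, m, n}, {j, k, l, m, n}.
Intersecting these: cl(A) = {l}.
∂A = cl(A) ∖ int(A) = {l} ∖ ∅ = {l}.


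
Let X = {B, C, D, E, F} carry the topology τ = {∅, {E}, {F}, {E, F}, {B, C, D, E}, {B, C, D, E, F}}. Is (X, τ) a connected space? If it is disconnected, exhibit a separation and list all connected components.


(X, τ) is disconnected; components = [{F}, {B, C, D, E}].

Find clopen sets (U ∈ τ with X ∖ U ∈ τ):
  U = ∅, X ∖ U = {B, C, D, E, F} — both open, so U is clopen.
  U = {F}, X ∖ U = {B, C, D, E} — both open, so U is clopen.
  U = {B, C, D, E}, X ∖ U = {F} — both open, so U is clopen.
  U = {B, C, D, E, F}, X ∖ U = ∅ — both open, so U is clopen.
Nontrivial clopen(s) exist: e.g. {F}. So (X, τ) is disconnected.
Compute connected components by grouping points that agree on all clopens:
  component: {F}
  component: {B, C, D, E}


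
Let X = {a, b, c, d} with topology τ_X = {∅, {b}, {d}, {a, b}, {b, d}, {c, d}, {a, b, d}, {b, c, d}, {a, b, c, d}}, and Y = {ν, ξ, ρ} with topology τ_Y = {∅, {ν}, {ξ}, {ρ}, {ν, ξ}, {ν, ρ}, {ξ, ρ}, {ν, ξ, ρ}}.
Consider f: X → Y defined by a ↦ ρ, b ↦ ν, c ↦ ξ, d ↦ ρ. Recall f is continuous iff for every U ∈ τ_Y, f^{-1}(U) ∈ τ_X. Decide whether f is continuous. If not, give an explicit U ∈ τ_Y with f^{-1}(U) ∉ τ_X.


f is NOT continuous.

Compute f^{-1}(U) for each U ∈ τ_Y:
  U = ∅: f^{-1}(U) = ∅ ∈ τ_X ✓.
  U = {ν}: f^{-1}(U) = {b} ∈ τ_X ✓.
  U = {ξ}: f^{-1}(U) = {c} ∉ τ_X ✗.
  U = {ρ}: f^{-1}(U) = {a, d} ∉ τ_X ✗.
  U = {ν, ξ}: f^{-1}(U) = {b, c} ∉ τ_X ✗.
  U = {ν, ρ}: f^{-1}(U) = {a, b, d} ∈ τ_X ✓.
  U = {ξ, ρ}: f^{-1}(U) = {a, c, d} ∉ τ_X ✗.
  U = {ν, ξ, ρ}: f^{-1}(U) = {a, b, c, d} ∈ τ_X ✓.
Found U = {ξ} with f^{-1}(U) = {c} not in τ_X. Therefore f is NOT continuous.


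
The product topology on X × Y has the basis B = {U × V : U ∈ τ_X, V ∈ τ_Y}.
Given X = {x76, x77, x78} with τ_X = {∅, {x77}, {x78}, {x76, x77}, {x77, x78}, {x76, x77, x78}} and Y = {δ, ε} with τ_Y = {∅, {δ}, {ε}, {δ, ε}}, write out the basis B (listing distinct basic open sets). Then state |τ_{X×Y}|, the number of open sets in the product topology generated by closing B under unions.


Basis B = {∅ × ∅, {x77} × {δ}, {x77} × {ε}, {x78} × {δ}, {x78} × {ε}, {x76, x77} × {δ}, {x76, x77} × {ε}, {x77} × {δ, ε}, {x77, x78} × {δ}, {x77, x78} × {ε}, {x78} × {δ, ε}, {x76, x77, x78} × {δ}, {x76, x77, x78} × {ε}, {x76, x77} × {δ, ε}, {x77, x78} × {δ, ε}, {x76, x77, x78} × {δ, ε}}; |τ_{X×Y}| = 36.

Enumerate products U × V with U ∈ τ_X, V ∈ τ_Y (deduplicated):
  ∅ × ∅ = {} (∅)
  {x77} × {δ} = {(x77,δ)}
  {x77} × {ε} = {(x77,ε)}
  {x78} × {δ} = {(x78,δ)}
  {x78} × {ε} = {(x78,ε)}
  {x76, x77} × {δ} = {(x76,δ), (x77,δ)}
  {x76, x77} × {ε} = {(x76,ε), (x77,ε)}
  {x77} × {δ, ε} = {(x77,δ), (x77,ε)}
  {x77, x78} × {δ} = {(x77,δ), (x78,δ)}
  {x77, x78} × {ε} = {(x77,ε), (x78,ε)}
  {x78} × {δ, ε} = {(x78,δ), (x78,ε)}
  {x76, x77, x78} × {δ} = {(x76,δ), (x77,δ), (x78,δ)}
  {x76, x77, x78} × {ε} = {(x76,ε), (x77,ε), (x78,ε)}
  {x76, x77} × {δ, ε} = {(x76,δ), (x76,ε), (x77,δ), (x77,ε)}
  {x77, x78} × {δ, ε} = {(x77,δ), (x77,ε), (x78,δ), (x78,ε)}
  {x76, x77, x78} × {δ, ε} = {(x76,δ), (x76,ε), (x77,δ), (x77,ε), (x78,δ), (x78,ε)}
These 16 distinct sets form the basis B.
Close under arbitrary unions to get τ_{X×Y}; counting gives |τ_{X×Y}| = 36.


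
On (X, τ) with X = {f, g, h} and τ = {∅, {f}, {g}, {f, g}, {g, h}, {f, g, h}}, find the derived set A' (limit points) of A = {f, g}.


A' = {h}

For each x ∈ X, list the open sets U ∈ τ with x ∈ U, then check whether U ∩ (A ∖ {x}) ≠ ∅ for every such U.
  x = f: open {f} ∋ x has {f} ∩ (A ∖ {f}) = ∅, so x is NOT a limit point.
  x = g: open {g} ∋ x has {g} ∩ (A ∖ {g}) = ∅, so x is NOT a limit point.
  x = h: opens ∋ x are {g, h}, {f, g, h}; each meets A ∖ {h}, so x IS a limit point.
Collecting: A' = {h}.


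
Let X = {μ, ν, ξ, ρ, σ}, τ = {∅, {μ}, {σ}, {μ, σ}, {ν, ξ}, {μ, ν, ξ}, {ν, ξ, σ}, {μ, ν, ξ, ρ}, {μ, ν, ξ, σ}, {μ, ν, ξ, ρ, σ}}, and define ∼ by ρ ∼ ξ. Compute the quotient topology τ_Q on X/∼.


X/∼ = {[μ], [ν], [ξ=ρ], [σ]}; |τ_Q| = 6.

Equivalence classes: [μ], [ν], [ξ=ρ], [σ].
Quotient map π: X → X/∼ sends μ ↦ [μ], ν ↦ [ν], ξ ↦ [ξ=ρ], ρ ↦ [ξ=ρ], σ ↦ [σ].
For each subset V ⊆ X/∼, compute π^{-1}(V) ⊆ X and check whether π^{-1}(V) ∈ τ. V is open in τ_Q iff π^{-1}(V) ∈ τ.
  V = {}: π^{-1}(V) = ∅ ∈ τ ✓.
  V = {[μ]}: π^{-1}(V) = {μ} ∈ τ ✓.
  V = {[ν]}: π^{-1}(V) = {ν} ∉ τ ✗.
  V = {[μ], [ν]}: π^{-1}(V) = {μ, ν} ∉ τ ✗.
  V = {[ξ=ρ]}: π^{-1}(V) = {ξ, ρ} ∉ τ ✗.
  V = {[μ], [ξ=ρ]}: π^{-1}(V) = {μ, ξ, ρ} ∉ τ ✗.
  V = {[ν], [ξ=ρ]}: π^{-1}(V) = {ν, ξ, ρ} ∉ τ ✗.
  V = {[μ], [ν], [ξ=ρ]}: π^{-1}(V) = {μ, ν, ξ, ρ} ∈ τ ✓.
  V = {[σ]}: π^{-1}(V) = {σ} ∈ τ ✓.
  V = {[μ], [σ]}: π^{-1}(V) = {μ, σ} ∈ τ ✓.
  V = {[ν], [σ]}: π^{-1}(V) = {ν, σ} ∉ τ ✗.
  V = {[μ], [ν], [σ]}: π^{-1}(V) = {μ, ν, σ} ∉ τ ✗.
  V = {[ξ=ρ], [σ]}: π^{-1}(V) = {ξ, ρ, σ} ∉ τ ✗.
  V = {[μ], [ξ=ρ], [σ]}: π^{-1}(V) = {μ, ξ, ρ, σ} ∉ τ ✗.
  V = {[ν], [ξ=ρ], [σ]}: π^{-1}(V) = {ν, ξ, ρ, σ} ∉ τ ✗.
  V = {[μ], [ν], [ξ=ρ], [σ]}: π^{-1}(V) = {μ, ν, ξ, ρ, σ} ∈ τ ✓.
Open sets in the quotient: τ_Q = {{}, {[μ]}, {[μ], [ν], [ξ=ρ]}, {[σ]}, {[μ], [σ]}, {[μ], [ν], [ξ=ρ], [σ]}} (6 elements).


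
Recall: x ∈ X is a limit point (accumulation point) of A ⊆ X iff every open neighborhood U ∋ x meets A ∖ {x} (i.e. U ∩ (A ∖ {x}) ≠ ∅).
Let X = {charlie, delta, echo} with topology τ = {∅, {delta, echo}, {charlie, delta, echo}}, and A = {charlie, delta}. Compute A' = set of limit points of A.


A' = {charlie, echo}

For each x ∈ X, list the open sets U ∈ τ with x ∈ U, then check whether U ∩ (A ∖ {x}) ≠ ∅ for every such U.
  x = charlie: opens ∋ x are {charlie, delta, echo}; each meets A ∖ {charlie}, so x IS a limit point.
  x = delta: open {delta, echo} ∋ x has {delta, echo} ∩ (A ∖ {delta}) = ∅, so x is NOT a limit point.
  x = echo: opens ∋ x are {delta, echo}, {charlie, delta, echo}; each meets A ∖ {echo}, so x IS a limit point.
Collecting: A' = {charlie, echo}.


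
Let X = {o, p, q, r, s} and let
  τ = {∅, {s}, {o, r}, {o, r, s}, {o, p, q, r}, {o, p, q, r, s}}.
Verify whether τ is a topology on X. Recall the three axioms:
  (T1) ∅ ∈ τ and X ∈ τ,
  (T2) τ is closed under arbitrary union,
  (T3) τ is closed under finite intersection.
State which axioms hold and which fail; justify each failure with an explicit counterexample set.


τ IS a topology on X.

Axiom (T1): ∅ ∈ τ? Yes; X ∈ τ? Yes.
Axiom (T2/T3): check pairwise unions and intersections of members of τ.
All pairwise intersections and unions checked — each lies in τ. Therefore τ satisfies (T1), (T2), (T3): it IS a topology on X.


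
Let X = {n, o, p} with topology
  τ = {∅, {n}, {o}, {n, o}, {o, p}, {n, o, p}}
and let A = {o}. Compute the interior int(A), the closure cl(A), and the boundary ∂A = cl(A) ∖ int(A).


int(A) = {o}, cl(A) = {o, p}, ∂A = {p}.

Closed sets in (X, τ) are complements of opens:
  closed(X, τ) = {∅, {n}, {p}, {n, p}, {o, p}, {n, o, p}}.
int(A) = ⋃ {U ∈ τ : U ⊆ A}. Opens contained in A: ∅, {o}.
Taking the union of these: int(A) = {o}.
cl(A) = ⋂ {C closed : A ⊆ C}. Closed sets containing A: {o, p}, {n, o, p}.
Intersecting these: cl(A) = {o, p}.
∂A = cl(A) ∖ int(A) = {o, p} ∖ {o} = {p}.


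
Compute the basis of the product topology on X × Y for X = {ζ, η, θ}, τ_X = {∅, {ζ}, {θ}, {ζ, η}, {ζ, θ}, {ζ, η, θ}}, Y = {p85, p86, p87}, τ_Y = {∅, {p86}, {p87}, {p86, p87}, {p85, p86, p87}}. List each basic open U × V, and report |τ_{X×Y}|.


Basis B = {∅ × ∅, {ζ} × {p86}, {ζ} × {p87}, {θ} × {p86}, {θ} × {p87}, {ζ} × {p86, p87}, {ζ, η} × {p86}, {ζ, θ} × {p86}, {ζ, η} × {p87}, {ζ, θ} × {p87}, {θ} × {p86, p87}, {ζ} × {p85, p86, p87}, {ζ, η, θ} × {p86}, {ζ, η, θ} × {p87}, {θ} × {p85, p86, p87}, {ζ, η} × {p86, p87}, {ζ, θ} × {p86, p87}, {ζ, η} × {p85, p86, p87}, {ζ, θ} × {p85, p86, p87}, {ζ, η, θ} × {p86, p87}, {ζ, η, θ} × {p85, p86, p87}}; |τ_{X×Y}| = 70.

Enumerate products U × V with U ∈ τ_X, V ∈ τ_Y (deduplicated):
  ∅ × ∅ = {} (∅)
  {ζ} × {p86} = {(ζ,p86)}
  {ζ} × {p87} = {(ζ,p87)}
  {θ} × {p86} = {(θ,p86)}
  {θ} × {p87} = {(θ,p87)}
  {ζ} × {p86, p87} = {(ζ,p86), (ζ,p87)}
  {ζ, η} × {p86} = {(ζ,p86), (η,p86)}
  {ζ, θ} × {p86} = {(ζ,p86), (θ,p86)}
  {ζ, η} × {p87} = {(ζ,p87), (η,p87)}
  {ζ, θ} × {p87} = {(ζ,p87), (θ,p87)}
  {θ} × {p86, p87} = {(θ,p86), (θ,p87)}
  {ζ} × {p85, p86, p87} = {(ζ,p85), (ζ,p86), (ζ,p87)}
  {ζ, η, θ} × {p86} = {(ζ,p86), (η,p86), (θ,p86)}
  {ζ, η, θ} × {p87} = {(ζ,p87), (η,p87), (θ,p87)}
  {θ} × {p85, p86, p87} = {(θ,p85), (θ,p86), (θ,p87)}
  {ζ, η} × {p86, p87} = {(ζ,p86), (ζ,p87), (η,p86), (η,p87)}
  {ζ, θ} × {p86, p87} = {(ζ,p86), (ζ,p87), (θ,p86), (θ,p87)}
  {ζ, η} × {p85, p86, p87} = {(ζ,p85), (ζ,p86), (ζ,p87), (η,p85), (η,p86), (η,p87)}
  {ζ, θ} × {p85, p86, p87} = {(ζ,p85), (ζ,p86), (ζ,p87), (θ,p85), (θ,p86), (θ,p87)}
  {ζ, η, θ} × {p86, p87} = {(ζ,p86), (ζ,p87), (η,p86), (η,p87), (θ,p86), (θ,p87)}
  {ζ, η, θ} × {p85, p86, p87} = {(ζ,p85), (ζ,p86), (ζ,p87), (η,p85), (η,p86), (η,p87), (θ,p85), (θ,p86), (θ,p87)}
These 21 distinct sets form the basis B.
Close under arbitrary unions to get τ_{X×Y}; counting gives |τ_{X×Y}| = 70.


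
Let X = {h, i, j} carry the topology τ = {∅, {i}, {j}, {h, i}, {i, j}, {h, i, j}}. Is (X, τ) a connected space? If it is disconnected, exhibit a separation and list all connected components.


(X, τ) is disconnected; components = [{j}, {h, i}].

Find clopen sets (U ∈ τ with X ∖ U ∈ τ):
  U = ∅, X ∖ U = {h, i, j} — both open, so U is clopen.
  U = {j}, X ∖ U = {h, i} — both open, so U is clopen.
  U = {h, i}, X ∖ U = {j} — both open, so U is clopen.
  U = {h, i, j}, X ∖ U = ∅ — both open, so U is clopen.
Nontrivial clopen(s) exist: e.g. {h, i}. So (X, τ) is disconnected.
Compute connected components by grouping points that agree on all clopens:
  component: {j}
  component: {h, i}


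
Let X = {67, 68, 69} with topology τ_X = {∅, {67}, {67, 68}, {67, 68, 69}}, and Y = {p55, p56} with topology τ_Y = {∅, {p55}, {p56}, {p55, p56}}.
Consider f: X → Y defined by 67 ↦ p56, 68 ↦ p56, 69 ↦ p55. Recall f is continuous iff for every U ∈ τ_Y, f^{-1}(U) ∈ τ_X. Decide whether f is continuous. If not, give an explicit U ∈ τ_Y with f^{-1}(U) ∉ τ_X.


f is NOT continuous.

Compute f^{-1}(U) for each U ∈ τ_Y:
  U = ∅: f^{-1}(U) = ∅ ∈ τ_X ✓.
  U = {p55}: f^{-1}(U) = {69} ∉ τ_X ✗.
  U = {p56}: f^{-1}(U) = {67, 68} ∈ τ_X ✓.
  U = {p55, p56}: f^{-1}(U) = {67, 68, 69} ∈ τ_X ✓.
Found U = {p55} with f^{-1}(U) = {69} not in τ_X. Therefore f is NOT continuous.


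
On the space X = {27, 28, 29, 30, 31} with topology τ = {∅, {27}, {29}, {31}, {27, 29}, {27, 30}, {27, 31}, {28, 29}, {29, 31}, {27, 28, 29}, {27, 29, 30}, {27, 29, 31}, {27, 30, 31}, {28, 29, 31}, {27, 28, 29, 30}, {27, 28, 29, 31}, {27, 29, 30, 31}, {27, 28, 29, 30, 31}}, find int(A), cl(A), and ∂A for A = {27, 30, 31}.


int(A) = {27, 30, 31}, cl(A) = {27, 30, 31}, ∂A = ∅.

Closed sets in (X, τ) are complements of opens:
  closed(X, τ) = {∅, {28}, {30}, {31}, {27, 30}, {28, 29}, {28, 30}, {28, 31}, {30, 31}, {27, 28, 30}, {27, 30, 31}, {28, 29, 30}, {28, 29, 31}, {28, 30, 31}, {27, 28, 29, 30}, {27, 28, 30, 31}, {28, 29, 30, 31}, {27, 28, 29, 30, 31}}.
int(A) = ⋃ {U ∈ τ : U ⊆ A}. Opens contained in A: ∅, {27}, {31}, {27, 30}, {27, 31}, {27, 30, 31}.
Taking the union of these: int(A) = {27, 30, 31}.
cl(A) = ⋂ {C closed : A ⊆ C}. Closed sets containing A: {27, 30, 31}, {27, 28, 30, 31}, {27, 28, 29, 30, 31}.
Intersecting these: cl(A) = {27, 30, 31}.
∂A = cl(A) ∖ int(A) = {27, 30, 31} ∖ {27, 30, 31} = ∅.


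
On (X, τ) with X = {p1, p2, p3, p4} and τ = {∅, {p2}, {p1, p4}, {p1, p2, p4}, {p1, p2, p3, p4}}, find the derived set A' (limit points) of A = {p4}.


A' = {p1, p3}

For each x ∈ X, list the open sets U ∈ τ with x ∈ U, then check whether U ∩ (A ∖ {x}) ≠ ∅ for every such U.
  x = p1: opens ∋ x are {p1, p4}, {p1, p2, p4}, {p1, p2, p3, p4}; each meets A ∖ {p1}, so x IS a limit point.
  x = p2: open {p2} ∋ x has {p2} ∩ (A ∖ {p2}) = ∅, so x is NOT a limit point.
  x = p3: opens ∋ x are {p1, p2, p3, p4}; each meets A ∖ {p3}, so x IS a limit point.
  x = p4: open {p1, p4} ∋ x has {p1, p4} ∩ (A ∖ {p4}) = ∅, so x is NOT a limit point.
Collecting: A' = {p1, p3}.


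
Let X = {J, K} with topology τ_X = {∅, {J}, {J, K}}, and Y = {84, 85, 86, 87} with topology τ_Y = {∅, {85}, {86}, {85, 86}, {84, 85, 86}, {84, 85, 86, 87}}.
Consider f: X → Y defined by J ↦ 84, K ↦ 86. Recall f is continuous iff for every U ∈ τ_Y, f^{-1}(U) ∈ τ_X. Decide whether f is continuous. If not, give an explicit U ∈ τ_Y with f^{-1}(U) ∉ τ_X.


f is NOT continuous.

Compute f^{-1}(U) for each U ∈ τ_Y:
  U = ∅: f^{-1}(U) = ∅ ∈ τ_X ✓.
  U = {85}: f^{-1}(U) = ∅ ∈ τ_X ✓.
  U = {86}: f^{-1}(U) = {K} ∉ τ_X ✗.
  U = {85, 86}: f^{-1}(U) = {K} ∉ τ_X ✗.
  U = {84, 85, 86}: f^{-1}(U) = {J, K} ∈ τ_X ✓.
  U = {84, 85, 86, 87}: f^{-1}(U) = {J, K} ∈ τ_X ✓.
Found U = {86} with f^{-1}(U) = {K} not in τ_X. Therefore f is NOT continuous.


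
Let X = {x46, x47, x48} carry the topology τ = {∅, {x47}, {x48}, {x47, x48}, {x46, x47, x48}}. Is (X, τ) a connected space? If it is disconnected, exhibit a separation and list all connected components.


(X, τ) is connected.

Find clopen sets (U ∈ τ with X ∖ U ∈ τ):
  U = ∅, X ∖ U = {x46, x47, x48} — both open, so U is clopen.
  U = {x46, x47, x48}, X ∖ U = ∅ — both open, so U is clopen.
Only trivial clopens (∅ and X) exist, so (X, τ) is connected.
Compute connected components by grouping points that agree on all clopens:
  component: {x46, x47, x48}


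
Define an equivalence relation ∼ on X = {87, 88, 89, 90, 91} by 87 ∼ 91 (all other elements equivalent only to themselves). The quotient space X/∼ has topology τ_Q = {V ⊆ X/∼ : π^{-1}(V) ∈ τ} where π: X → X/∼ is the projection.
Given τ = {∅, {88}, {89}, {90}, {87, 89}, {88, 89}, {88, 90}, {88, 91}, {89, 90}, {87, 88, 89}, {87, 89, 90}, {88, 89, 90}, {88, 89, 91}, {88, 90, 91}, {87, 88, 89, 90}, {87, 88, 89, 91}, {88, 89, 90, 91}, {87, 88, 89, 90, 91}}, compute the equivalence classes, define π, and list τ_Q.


X/∼ = {[87=91], [88], [89], [90]}; |τ_Q| = 10.

Equivalence classes: [87=91], [88], [89], [90].
Quotient map π: X → X/∼ sends 87 ↦ [87=91], 88 ↦ [88], 89 ↦ [89], 90 ↦ [90], 91 ↦ [87=91].
For each subset V ⊆ X/∼, compute π^{-1}(V) ⊆ X and check whether π^{-1}(V) ∈ τ. V is open in τ_Q iff π^{-1}(V) ∈ τ.
  V = {}: π^{-1}(V) = ∅ ∈ τ ✓.
  V = {[87=91]}: π^{-1}(V) = {87, 91} ∉ τ ✗.
  V = {[88]}: π^{-1}(V) = {88} ∈ τ ✓.
  V = {[87=91], [88]}: π^{-1}(V) = {87, 88, 91} ∉ τ ✗.
  V = {[89]}: π^{-1}(V) = {89} ∈ τ ✓.
  V = {[87=91], [89]}: π^{-1}(V) = {87, 89, 91} ∉ τ ✗.
  V = {[88], [89]}: π^{-1}(V) = {88, 89} ∈ τ ✓.
  V = {[87=91], [88], [89]}: π^{-1}(V) = {87, 88, 89, 91} ∈ τ ✓.
  V = {[90]}: π^{-1}(V) = {90} ∈ τ ✓.
  V = {[87=91], [90]}: π^{-1}(V) = {87, 90, 91} ∉ τ ✗.
  V = {[88], [90]}: π^{-1}(V) = {88, 90} ∈ τ ✓.
  V = {[87=91], [88], [90]}: π^{-1}(V) = {87, 88, 90, 91} ∉ τ ✗.
  V = {[89], [90]}: π^{-1}(V) = {89, 90} ∈ τ ✓.
  V = {[87=91], [89], [90]}: π^{-1}(V) = {87, 89, 90, 91} ∉ τ ✗.
  V = {[88], [89], [90]}: π^{-1}(V) = {88, 89, 90} ∈ τ ✓.
  V = {[87=91], [88], [89], [90]}: π^{-1}(V) = {87, 88, 89, 90, 91} ∈ τ ✓.
Open sets in the quotient: τ_Q = {{}, {[88]}, {[89]}, {[88], [89]}, {[87=91], [88], [89]}, {[90]}, {[88], [90]}, {[89], [90]}, {[88], [89], [90]}, {[87=91], [88], [89], [90]}} (10 elements).


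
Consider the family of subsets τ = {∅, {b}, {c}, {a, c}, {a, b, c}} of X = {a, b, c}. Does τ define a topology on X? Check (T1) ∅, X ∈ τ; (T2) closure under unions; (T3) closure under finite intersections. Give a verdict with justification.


τ is NOT a topology on X.

Axiom (T1): ∅ ∈ τ? Yes; X ∈ τ? Yes.
Axiom (T2/T3): check pairwise unions and intersections of members of τ.
Counterexample for (T2): {b} ∪ {c} = {b, c} ∉ τ. Therefore τ is NOT a topology.


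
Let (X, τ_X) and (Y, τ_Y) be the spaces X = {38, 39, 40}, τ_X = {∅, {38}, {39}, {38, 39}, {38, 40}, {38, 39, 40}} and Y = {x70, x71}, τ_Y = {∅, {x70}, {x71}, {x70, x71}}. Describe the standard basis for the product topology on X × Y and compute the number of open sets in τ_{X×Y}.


Basis B = {∅ × ∅, {38} × {x70}, {38} × {x71}, {39} × {x70}, {39} × {x71}, {38} × {x70, x71}, {38, 39} × {x70}, {38, 40} × {x70}, {38, 39} × {x71}, {38, 40} × {x71}, {39} × {x70, x71}, {38, 39, 40} × {x70}, {38, 39, 40} × {x71}, {38, 39} × {x70, x71}, {38, 40} × {x70, x71}, {38, 39, 40} × {x70, x71}}; |τ_{X×Y}| = 36.

Enumerate products U × V with U ∈ τ_X, V ∈ τ_Y (deduplicated):
  ∅ × ∅ = {} (∅)
  {38} × {x70} = {(38,x70)}
  {38} × {x71} = {(38,x71)}
  {39} × {x70} = {(39,x70)}
  {39} × {x71} = {(39,x71)}
  {38} × {x70, x71} = {(38,x70), (38,x71)}
  {38, 39} × {x70} = {(38,x70), (39,x70)}
  {38, 40} × {x70} = {(38,x70), (40,x70)}
  {38, 39} × {x71} = {(38,x71), (39,x71)}
  {38, 40} × {x71} = {(38,x71), (40,x71)}
  {39} × {x70, x71} = {(39,x70), (39,x71)}
  {38, 39, 40} × {x70} = {(38,x70), (39,x70), (40,x70)}
  {38, 39, 40} × {x71} = {(38,x71), (39,x71), (40,x71)}
  {38, 39} × {x70, x71} = {(38,x70), (38,x71), (39,x70), (39,x71)}
  {38, 40} × {x70, x71} = {(38,x70), (38,x71), (40,x70), (40,x71)}
  {38, 39, 40} × {x70, x71} = {(38,x70), (38,x71), (39,x70), (39,x71), (40,x70), (40,x71)}
These 16 distinct sets form the basis B.
Close under arbitrary unions to get τ_{X×Y}; counting gives |τ_{X×Y}| = 36.


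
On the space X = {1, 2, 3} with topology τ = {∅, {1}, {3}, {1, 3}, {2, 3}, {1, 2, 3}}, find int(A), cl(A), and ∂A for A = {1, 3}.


int(A) = {1, 3}, cl(A) = {1, 2, 3}, ∂A = {2}.

Closed sets in (X, τ) are complements of opens:
  closed(X, τ) = {∅, {1}, {2}, {1, 2}, {2, 3}, {1, 2, 3}}.
int(A) = ⋃ {U ∈ τ : U ⊆ A}. Opens contained in A: ∅, {1}, {3}, {1, 3}.
Taking the union of these: int(A) = {1, 3}.
cl(A) = ⋂ {C closed : A ⊆ C}. Closed sets containing A: {1, 2, 3}.
Intersecting these: cl(A) = {1, 2, 3}.
∂A = cl(A) ∖ int(A) = {1, 2, 3} ∖ {1, 3} = {2}.


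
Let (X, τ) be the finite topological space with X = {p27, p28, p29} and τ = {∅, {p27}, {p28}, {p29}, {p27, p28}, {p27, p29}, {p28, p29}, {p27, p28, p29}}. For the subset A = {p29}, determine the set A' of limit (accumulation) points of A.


A' = ∅

For each x ∈ X, list the open sets U ∈ τ with x ∈ U, then check whether U ∩ (A ∖ {x}) ≠ ∅ for every such U.
  x = p27: open {p27} ∋ x has {p27} ∩ (A ∖ {p27}) = ∅, so x is NOT a limit point.
  x = p28: open {p28} ∋ x has {p28} ∩ (A ∖ {p28}) = ∅, so x is NOT a limit point.
  x = p29: open {p29} ∋ x has {p29} ∩ (A ∖ {p29}) = ∅, so x is NOT a limit point.
Collecting: A' = ∅.


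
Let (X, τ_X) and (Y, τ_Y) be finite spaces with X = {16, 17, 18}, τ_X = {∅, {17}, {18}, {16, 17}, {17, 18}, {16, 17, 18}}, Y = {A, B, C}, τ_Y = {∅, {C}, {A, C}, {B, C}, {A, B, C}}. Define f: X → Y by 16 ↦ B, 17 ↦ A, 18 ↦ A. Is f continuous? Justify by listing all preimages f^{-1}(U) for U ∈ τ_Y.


f is NOT continuous.

Compute f^{-1}(U) for each U ∈ τ_Y:
  U = ∅: f^{-1}(U) = ∅ ∈ τ_X ✓.
  U = {C}: f^{-1}(U) = ∅ ∈ τ_X ✓.
  U = {A, C}: f^{-1}(U) = {17, 18} ∈ τ_X ✓.
  U = {B, C}: f^{-1}(U) = {16} ∉ τ_X ✗.
  U = {A, B, C}: f^{-1}(U) = {16, 17, 18} ∈ τ_X ✓.
Found U = {B, C} with f^{-1}(U) = {16} not in τ_X. Therefore f is NOT continuous.


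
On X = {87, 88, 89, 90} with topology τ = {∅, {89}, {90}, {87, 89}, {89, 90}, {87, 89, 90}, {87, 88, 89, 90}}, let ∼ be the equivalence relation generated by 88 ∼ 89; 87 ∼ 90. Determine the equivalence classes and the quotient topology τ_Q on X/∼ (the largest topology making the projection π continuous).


X/∼ = {[87=90], [88=89]}; |τ_Q| = 2.

Equivalence classes: [87=90], [88=89].
Quotient map π: X → X/∼ sends 87 ↦ [87=90], 88 ↦ [88=89], 89 ↦ [88=89], 90 ↦ [87=90].
For each subset V ⊆ X/∼, compute π^{-1}(V) ⊆ X and check whether π^{-1}(V) ∈ τ. V is open in τ_Q iff π^{-1}(V) ∈ τ.
  V = {}: π^{-1}(V) = ∅ ∈ τ ✓.
  V = {[87=90]}: π^{-1}(V) = {87, 90} ∉ τ ✗.
  V = {[88=89]}: π^{-1}(V) = {88, 89} ∉ τ ✗.
  V = {[87=90], [88=89]}: π^{-1}(V) = {87, 88, 89, 90} ∈ τ ✓.
Open sets in the quotient: τ_Q = {{}, {[87=90], [88=89]}} (2 elements).


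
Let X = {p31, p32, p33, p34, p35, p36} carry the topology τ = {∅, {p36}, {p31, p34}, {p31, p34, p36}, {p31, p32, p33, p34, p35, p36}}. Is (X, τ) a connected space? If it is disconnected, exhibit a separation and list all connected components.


(X, τ) is connected.

Find clopen sets (U ∈ τ with X ∖ U ∈ τ):
  U = ∅, X ∖ U = {p31, p32, p33, p34, p35, p36} — both open, so U is clopen.
  U = {p31, p32, p33, p34, p35, p36}, X ∖ U = ∅ — both open, so U is clopen.
Only trivial clopens (∅ and X) exist, so (X, τ) is connected.
Compute connected components by grouping points that agree on all clopens:
  component: {p31, p32, p33, p34, p35, p36}


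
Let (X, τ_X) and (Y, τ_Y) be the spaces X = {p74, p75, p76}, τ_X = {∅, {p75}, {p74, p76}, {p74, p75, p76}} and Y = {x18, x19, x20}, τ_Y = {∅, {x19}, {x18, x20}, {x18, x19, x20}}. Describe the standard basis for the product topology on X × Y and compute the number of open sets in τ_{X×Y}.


Basis B = {∅ × ∅, {p75} × {x19}, {p74, p76} × {x19}, {p75} × {x18, x20}, {p74, p75, p76} × {x19}, {p75} × {x18, x19, x20}, {p74, p76} × {x18, x20}, {p74, p76} × {x18, x19, x20}, {p74, p75, p76} × {x18, x20}, {p74, p75, p76} × {x18, x19, x20}}; |τ_{X×Y}| = 16.

Enumerate products U × V with U ∈ τ_X, V ∈ τ_Y (deduplicated):
  ∅ × ∅ = {} (∅)
  {p75} × {x19} = {(p75,x19)}
  {p74, p76} × {x19} = {(p74,x19), (p76,x19)}
  {p75} × {x18, x20} = {(p75,x18), (p75,x20)}
  {p74, p75, p76} × {x19} = {(p74,x19), (p75,x19), (p76,x19)}
  {p75} × {x18, x19, x20} = {(p75,x18), (p75,x19), (p75,x20)}
  {p74, p76} × {x18, x20} = {(p74,x18), (p74,x20), (p76,x18), (p76,x20)}
  {p74, p76} × {x18, x19, x20} = {(p74,x18), (p74,x19), (p74,x20), (p76,x18), (p76,x19), (p76,x20)}
  {p74, p75, p76} × {x18, x20} = {(p74,x18), (p74,x20), (p75,x18), (p75,x20), (p76,x18), (p76,x20)}
  {p74, p75, p76} × {x18, x19, x20} = {(p74,x18), (p74,x19), (p74,x20), (p75,x18), (p75,x19), (p75,x20), (p76,x18), (p76,x19), (p76,x20)}
These 10 distinct sets form the basis B.
Close under arbitrary unions to get τ_{X×Y}; counting gives |τ_{X×Y}| = 16.


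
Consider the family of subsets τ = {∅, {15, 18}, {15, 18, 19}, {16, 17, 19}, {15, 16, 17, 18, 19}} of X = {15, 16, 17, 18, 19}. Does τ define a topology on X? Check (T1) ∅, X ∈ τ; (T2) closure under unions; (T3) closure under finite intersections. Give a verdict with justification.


τ is NOT a topology on X.

Axiom (T1): ∅ ∈ τ? Yes; X ∈ τ? Yes.
Axiom (T2/T3): check pairwise unions and intersections of members of τ.
Counterexample for (T3): {15, 18, 19} ∩ {16, 17, 19} = {19} ∉ τ. Therefore τ is NOT a topology.


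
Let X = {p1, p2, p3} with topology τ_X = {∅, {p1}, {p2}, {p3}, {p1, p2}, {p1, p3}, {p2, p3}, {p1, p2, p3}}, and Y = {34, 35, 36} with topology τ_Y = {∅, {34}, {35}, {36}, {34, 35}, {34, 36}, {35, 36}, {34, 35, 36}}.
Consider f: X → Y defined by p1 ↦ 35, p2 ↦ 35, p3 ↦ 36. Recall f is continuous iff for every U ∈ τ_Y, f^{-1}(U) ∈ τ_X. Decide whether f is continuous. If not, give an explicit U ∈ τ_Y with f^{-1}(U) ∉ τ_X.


f IS continuous.

Compute f^{-1}(U) for each U ∈ τ_Y:
  U = ∅: f^{-1}(U) = ∅ ∈ τ_X ✓.
  U = {34}: f^{-1}(U) = ∅ ∈ τ_X ✓.
  U = {35}: f^{-1}(U) = {p1, p2} ∈ τ_X ✓.
  U = {36}: f^{-1}(U) = {p3} ∈ τ_X ✓.
  U = {34, 35}: f^{-1}(U) = {p1, p2} ∈ τ_X ✓.
  U = {34, 36}: f^{-1}(U) = {p3} ∈ τ_X ✓.
  U = {35, 36}: f^{-1}(U) = {p1, p2, p3} ∈ τ_X ✓.
  U = {34, 35, 36}: f^{-1}(U) = {p1, p2, p3} ∈ τ_X ✓.
Every preimage lies in τ_X, so f IS continuous.


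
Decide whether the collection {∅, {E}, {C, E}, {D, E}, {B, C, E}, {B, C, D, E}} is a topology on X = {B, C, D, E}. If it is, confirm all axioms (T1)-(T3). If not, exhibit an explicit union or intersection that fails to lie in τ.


τ is NOT a topology on X.

Axiom (T1): ∅ ∈ τ? Yes; X ∈ τ? Yes.
Axiom (T2/T3): check pairwise unions and intersections of members of τ.
Counterexample for (T2): {C, E} ∪ {D, E} = {C, D, E} ∉ τ. Therefore τ is NOT a topology.


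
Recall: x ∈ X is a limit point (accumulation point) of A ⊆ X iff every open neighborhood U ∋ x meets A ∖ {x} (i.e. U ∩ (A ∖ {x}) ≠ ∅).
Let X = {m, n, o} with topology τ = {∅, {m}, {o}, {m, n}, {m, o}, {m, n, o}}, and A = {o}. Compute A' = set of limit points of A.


A' = ∅

For each x ∈ X, list the open sets U ∈ τ with x ∈ U, then check whether U ∩ (A ∖ {x}) ≠ ∅ for every such U.
  x = m: open {m} ∋ x has {m} ∩ (A ∖ {m}) = ∅, so x is NOT a limit point.
  x = n: open {m, n} ∋ x has {m, n} ∩ (A ∖ {n}) = ∅, so x is NOT a limit point.
  x = o: open {o} ∋ x has {o} ∩ (A ∖ {o}) = ∅, so x is NOT a limit point.
Collecting: A' = ∅.


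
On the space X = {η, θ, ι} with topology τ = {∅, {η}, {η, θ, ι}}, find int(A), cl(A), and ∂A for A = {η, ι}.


int(A) = {η}, cl(A) = {η, θ, ι}, ∂A = {θ, ι}.

Closed sets in (X, τ) are complements of opens:
  closed(X, τ) = {∅, {θ, ι}, {η, θ, ι}}.
int(A) = ⋃ {U ∈ τ : U ⊆ A}. Opens contained in A: ∅, {η}.
Taking the union of these: int(A) = {η}.
cl(A) = ⋂ {C closed : A ⊆ C}. Closed sets containing A: {η, θ, ι}.
Intersecting these: cl(A) = {η, θ, ι}.
∂A = cl(A) ∖ int(A) = {η, θ, ι} ∖ {η} = {θ, ι}.


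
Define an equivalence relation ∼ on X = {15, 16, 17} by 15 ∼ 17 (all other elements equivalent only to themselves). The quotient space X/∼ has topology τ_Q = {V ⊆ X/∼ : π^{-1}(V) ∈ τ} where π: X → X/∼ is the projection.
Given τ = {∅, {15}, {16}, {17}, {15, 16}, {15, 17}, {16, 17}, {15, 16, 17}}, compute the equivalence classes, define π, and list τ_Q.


X/∼ = {[15=17], [16]}; |τ_Q| = 4.

Equivalence classes: [15=17], [16].
Quotient map π: X → X/∼ sends 15 ↦ [15=17], 16 ↦ [16], 17 ↦ [15=17].
For each subset V ⊆ X/∼, compute π^{-1}(V) ⊆ X and check whether π^{-1}(V) ∈ τ. V is open in τ_Q iff π^{-1}(V) ∈ τ.
  V = {}: π^{-1}(V) = ∅ ∈ τ ✓.
  V = {[15=17]}: π^{-1}(V) = {15, 17} ∈ τ ✓.
  V = {[16]}: π^{-1}(V) = {16} ∈ τ ✓.
  V = {[15=17], [16]}: π^{-1}(V) = {15, 16, 17} ∈ τ ✓.
Open sets in the quotient: τ_Q = {{}, {[15=17]}, {[16]}, {[15=17], [16]}} (4 elements).


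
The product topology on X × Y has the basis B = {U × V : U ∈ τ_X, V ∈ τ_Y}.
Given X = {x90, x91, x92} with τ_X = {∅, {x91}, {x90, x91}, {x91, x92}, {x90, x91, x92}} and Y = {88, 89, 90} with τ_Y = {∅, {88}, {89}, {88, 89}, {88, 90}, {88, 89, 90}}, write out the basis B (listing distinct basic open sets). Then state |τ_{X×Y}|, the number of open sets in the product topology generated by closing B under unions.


Basis B = {∅ × ∅, {x91} × {88}, {x91} × {89}, {x90, x91} × {88}, {x90, x91} × {89}, {x91} × {88, 89}, {x91} × {88, 90}, {x91, x92} × {88}, {x91, x92} × {89}, {x90, x91, x92} × {88}, {x90, x91, x92} × {89}, {x91} × {88, 89, 90}, {x90, x91} × {88, 89}, {x90, x91} × {88, 90}, {x91, x92} × {88, 89}, {x91, x92} × {88, 90}, {x90, x91} × {88, 89, 90}, {x90, x91, x92} × {88, 89}, {x90, x91, x92} × {88, 90}, {x91, x92} × {88, 89, 90}, {x90, x91, x92} × {88, 89, 90}}; |τ_{X×Y}| = 70.

Enumerate products U × V with U ∈ τ_X, V ∈ τ_Y (deduplicated):
  ∅ × ∅ = {} (∅)
  {x91} × {88} = {(x91,88)}
  {x91} × {89} = {(x91,89)}
  {x90, x91} × {88} = {(x90,88), (x91,88)}
  {x90, x91} × {89} = {(x90,89), (x91,89)}
  {x91} × {88, 89} = {(x91,88), (x91,89)}
  {x91} × {88, 90} = {(x91,88), (x91,90)}
  {x91, x92} × {88} = {(x91,88), (x92,88)}
  {x91, x92} × {89} = {(x91,89), (x92,89)}
  {x90, x91, x92} × {88} = {(x90,88), (x91,88), (x92,88)}
  {x90, x91, x92} × {89} = {(x90,89), (x91,89), (x92,89)}
  {x91} × {88, 89, 90} = {(x91,88), (x91,89), (x91,90)}
  {x90, x91} × {88, 89} = {(x90,88), (x90,89), (x91,88), (x91,89)}
  {x90, x91} × {88, 90} = {(x90,88), (x90,90), (x91,88), (x91,90)}
  {x91, x92} × {88, 89} = {(x91,88), (x91,89), (x92,88), (x92,89)}
  {x91, x92} × {88, 90} = {(x91,88), (x91,90), (x92,88), (x92,90)}
  {x90, x91} × {88, 89, 90} = {(x90,88), (x90,89), (x90,90), (x91,88), (x91,89), (x91,90)}
  {x90, x91, x92} × {88, 89} = {(x90,88), (x90,89), (x91,88), (x91,89), (x92,88), (x92,89)}
  {x90, x91, x92} × {88, 90} = {(x90,88), (x90,90), (x91,88), (x91,90), (x92,88), (x92,90)}
  {x91, x92} × {88, 89, 90} = {(x91,88), (x91,89), (x91,90), (x92,88), (x92,89), (x92,90)}
  {x90, x91, x92} × {88, 89, 90} = {(x90,88), (x90,89), (x90,90), (x91,88), (x91,89), (x91,90), (x92,88), (x92,89), (x92,90)}
These 21 distinct sets form the basis B.
Close under arbitrary unions to get τ_{X×Y}; counting gives |τ_{X×Y}| = 70.
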